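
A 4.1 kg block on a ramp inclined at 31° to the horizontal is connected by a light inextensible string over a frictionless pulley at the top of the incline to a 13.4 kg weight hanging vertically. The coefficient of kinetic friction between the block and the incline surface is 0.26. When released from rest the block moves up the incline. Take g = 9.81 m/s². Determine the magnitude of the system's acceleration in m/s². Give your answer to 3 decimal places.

5.816 m/s²

For the block on the incline: the weight component along the slope is m₁g sin 31° = 4.1 × 9.81 × 0.5150 = 20.714 N and the normal force is N = m₁g cos 31° = 34.476 N.
Kinetic friction opposes the block's motion up the incline: f = μN = 0.26 × 34.476 = 8.964 N acting down the slope.
Newton's second law for the block (up-slope positive): T − 20.714 − 8.964 = 4.1 a. For the hanging weight (downward positive): 13.4 × 9.81 − T = 13.4 a.
Adding the two equations eliminates T: 101.776 = 17.5 a, so a = 5.8158 m/s².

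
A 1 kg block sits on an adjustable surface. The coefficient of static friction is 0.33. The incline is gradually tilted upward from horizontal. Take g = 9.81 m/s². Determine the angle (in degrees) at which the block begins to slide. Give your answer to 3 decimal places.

18.263°

At the threshold of sliding, static friction is at its maximum μ_s N and exactly balances the weight component along the incline: mg sin θ = μ_s mg cos θ.
Hence tan θ = μ_s = 0.33, so θ = arctan(0.33) = 18.2629°.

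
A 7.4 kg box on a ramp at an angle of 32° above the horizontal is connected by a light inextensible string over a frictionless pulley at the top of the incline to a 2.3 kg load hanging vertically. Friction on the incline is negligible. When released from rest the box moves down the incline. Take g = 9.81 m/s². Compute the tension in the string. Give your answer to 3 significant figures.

For the box on the incline: the weight component along the slope is m₁g sin 32° = 7.4 × 9.81 × 0.5299 = 38.468 N and the normal force is N = m₁g cos 32° = 61.563 N.
Newton's second law for the box (down-slope positive): 38.468 − T = 7.4 a. For the hanging load (upward positive): T − 2.3 × 9.81 = 2.3 a.
Adding the two equations eliminates T: 15.905 = 9.7 a, so a = 1.6397 m/s².
Then from the hanging load's equation, T = 2.3 × (9.81 + 1.6397) = 26.334 N.

26.3 N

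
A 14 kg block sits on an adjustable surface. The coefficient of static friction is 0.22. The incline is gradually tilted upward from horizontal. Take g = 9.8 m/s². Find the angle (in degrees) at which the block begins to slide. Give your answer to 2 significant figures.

At the threshold of sliding, static friction is at its maximum μ_s N and exactly balances the weight component along the incline: mg sin θ = μ_s mg cos θ.
Hence tan θ = μ_s = 0.22, so θ = arctan(0.22) = 12.4074°.

12°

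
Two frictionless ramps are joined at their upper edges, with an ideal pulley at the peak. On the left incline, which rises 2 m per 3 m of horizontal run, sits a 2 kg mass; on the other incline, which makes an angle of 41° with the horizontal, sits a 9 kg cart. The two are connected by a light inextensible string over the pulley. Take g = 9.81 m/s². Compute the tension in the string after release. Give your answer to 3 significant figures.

Resolve each weight along its own incline: the 2 kg mass has component 2 × 9.81 × sin 33.69° = 10.883 N down its slope, and the 9 kg mass has 9 × 9.81 × sin 41° = 57.923 N down its slope.
The 9 kg side's 57.923 N exceeds the other side's 10.883 N, so that mass slides down and the 2 kg mass slides up. Taking that direction as positive, Newton's second law for the whole system gives 57.923 − 10.883 = (2 + 9) a, so a = 47.040 / 11 = 4.2764 m/s².
For the 2 kg mass (up-slope positive): T − 10.883 = 2 × 4.2764, so T = 19.436 N.

19.4 N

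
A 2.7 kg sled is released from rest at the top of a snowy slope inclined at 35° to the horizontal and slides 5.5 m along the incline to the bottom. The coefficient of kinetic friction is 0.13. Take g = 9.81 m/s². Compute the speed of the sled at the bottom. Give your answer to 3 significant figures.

The weight component along the incline is mg sin 35° = 15.192 N and the normal force is N = mg cos 35° = 21.697 N.
Friction up the slope is f = μN = 0.13 × 21.697 = 2.821 N, so the net downslope force is 15.192 − 2.821 = 12.371 N and a = 12.371 / 2.7 = 4.5819 m/s².
Starting from rest over a distance of 5.5 m, v² = 2aL = 2 × 4.5819 × 5.5 = 50.4009, so v = 7.0994 m/s.

7.10 m/s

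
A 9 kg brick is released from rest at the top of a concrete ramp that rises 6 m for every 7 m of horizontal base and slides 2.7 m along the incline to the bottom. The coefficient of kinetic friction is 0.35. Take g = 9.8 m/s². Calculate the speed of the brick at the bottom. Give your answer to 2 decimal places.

4.51 m/s

The weight component along the incline is mg sin 40.60° = 57.400 N and the normal force is N = mg cos 40.60° = 66.966 N.
Friction up the slope is f = μN = 0.35 × 66.966 = 23.438 N, so the net downslope force is 57.400 − 23.438 = 33.962 N and a = 33.962 / 9 = 3.7736 m/s².
Starting from rest over a distance of 2.7 m, v² = 2aL = 2 × 3.7736 × 2.7 = 20.3774, so v = 4.5141 m/s.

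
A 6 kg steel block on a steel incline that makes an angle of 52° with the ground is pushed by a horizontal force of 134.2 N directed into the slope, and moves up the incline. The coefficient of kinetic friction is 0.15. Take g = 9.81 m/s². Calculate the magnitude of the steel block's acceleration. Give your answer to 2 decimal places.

2.49 m/s²

The horizontal push has components F cos 52° = 134.2 × 0.6157 = 82.627 N up the incline and F sin 52° = 134.2 × 0.7880 = 105.750 N pressing into the surface.
The normal force is therefore N = mg cos 52° + F sin 52° = 36.240 + 105.750 = 141.990 N, and kinetic friction down the slope is μN = 0.15 × 141.990 = 21.299 N.
Along the incline: F cos 52° − mg sin 52° − μN = ma, so 82.627 − 46.382 − 21.299 = 6 a, giving a = 2.4910 m/s².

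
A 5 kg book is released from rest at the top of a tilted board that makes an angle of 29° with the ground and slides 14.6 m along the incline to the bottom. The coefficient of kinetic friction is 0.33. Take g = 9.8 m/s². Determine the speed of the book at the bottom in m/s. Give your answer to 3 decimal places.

7.493 m/s

The weight component along the incline is mg sin 29° = 23.756 N and the normal force is N = mg cos 29° = 42.856 N.
Friction up the slope is f = μN = 0.33 × 42.856 = 14.142 N, so the net downslope force is 23.756 − 14.142 = 9.614 N and a = 9.614 / 5 = 1.9228 m/s².
Starting from rest over a distance of 14.6 m, v² = 2aL = 2 × 1.9228 × 14.6 = 56.1458, so v = 7.4931 m/s.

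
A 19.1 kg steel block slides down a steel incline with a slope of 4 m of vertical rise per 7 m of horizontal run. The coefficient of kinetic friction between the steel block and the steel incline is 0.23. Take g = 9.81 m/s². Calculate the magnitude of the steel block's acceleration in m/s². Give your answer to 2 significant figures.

Resolving the weight along the incline: the component pulling the steel block down the slope is mg sin 29.74° = 19.1 × 9.81 × 0.4961 = 92.955 N, and the normal force is N = mg cos 29.74° = 19.1 × 9.81 × 0.8682 = 162.676 N.
Kinetic friction acts up the slope with magnitude f = μN = 0.23 × 162.676 = 37.415 N.
Net force along the incline is 92.955 − 37.415 = 55.540 N, so a = 55.540 / 19.1 = 2.9079 m/s².

2.9 m/s²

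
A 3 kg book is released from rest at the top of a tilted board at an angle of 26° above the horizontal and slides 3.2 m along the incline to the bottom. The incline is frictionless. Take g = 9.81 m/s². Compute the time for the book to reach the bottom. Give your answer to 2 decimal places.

1.22 s

The weight component along the incline is mg sin 26° = 12.901 N and the normal force is N = mg cos 26° = 26.452 N.
With no friction, a = g sin 26° = 4.3004 m/s².
Starting from rest, L = ½at², so t = √(2L/a) = √(2 × 3.2 / 4.3004) = 1.2199 s.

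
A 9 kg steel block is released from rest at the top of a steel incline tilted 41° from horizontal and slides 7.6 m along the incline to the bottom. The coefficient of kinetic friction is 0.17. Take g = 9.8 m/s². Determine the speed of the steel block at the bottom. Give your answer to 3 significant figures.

8.87 m/s

The weight component along the incline is mg sin 41° = 57.864 N and the normal force is N = mg cos 41° = 66.565 N.
Friction up the slope is f = μN = 0.17 × 66.565 = 11.316 N, so the net downslope force is 57.864 − 11.316 = 46.548 N and a = 46.548 / 9 = 5.1720 m/s².
Starting from rest over a distance of 7.6 m, v² = 2aL = 2 × 5.1720 × 7.6 = 78.6144, so v = 8.8665 m/s.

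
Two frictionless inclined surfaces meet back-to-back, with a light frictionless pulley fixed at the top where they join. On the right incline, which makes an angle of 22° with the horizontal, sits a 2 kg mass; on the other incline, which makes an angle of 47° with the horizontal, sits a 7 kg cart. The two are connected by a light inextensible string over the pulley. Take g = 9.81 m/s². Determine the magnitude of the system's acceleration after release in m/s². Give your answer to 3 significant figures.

Resolve each weight along its own incline: the 2 kg mass has component 2 × 9.81 × sin 22° = 7.350 N down its slope, and the 7 kg mass has 7 × 9.81 × sin 47° = 50.222 N down its slope.
The 7 kg side's 50.222 N exceeds the other side's 7.350 N, so that mass slides down and the 2 kg mass slides up. Taking that direction as positive, Newton's second law for the whole system gives 50.222 − 7.350 = (2 + 7) a, so a = 42.872 / 9 = 4.7636 m/s².

4.76 m/s²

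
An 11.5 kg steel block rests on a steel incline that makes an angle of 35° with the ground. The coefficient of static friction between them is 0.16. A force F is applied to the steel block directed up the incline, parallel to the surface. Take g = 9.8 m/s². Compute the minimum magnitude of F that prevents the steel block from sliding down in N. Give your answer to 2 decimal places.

49.87 N

The normal force is N = mg cos 35° = 92.318 N. With F at its minimum the steel block is on the verge of sliding down, so static friction is at its maximum μ_s N = 0.16 × 92.318 = 14.771 N and acts up the slope.
Equilibrium along the incline: F + μ_s N = mg sin 35°, so F = 64.642 − 14.771 = 49.871 N.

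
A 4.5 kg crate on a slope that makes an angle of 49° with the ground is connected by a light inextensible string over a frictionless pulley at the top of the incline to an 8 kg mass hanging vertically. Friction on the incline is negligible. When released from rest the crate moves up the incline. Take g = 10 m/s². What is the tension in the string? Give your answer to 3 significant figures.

For the crate on the incline: the weight component along the slope is m₁g sin 49° = 4.5 × 10 × 0.7547 = 33.962 N and the normal force is N = m₁g cos 49° = 29.523 N.
Newton's second law for the crate (up-slope positive): T − 33.962 = 4.5 a. For the hanging mass (downward positive): 8 × 10 − T = 8 a.
Adding the two equations eliminates T: 46.038 = 12.5 a, so a = 3.6830 m/s².
Then from the hanging mass's equation, T = 8 × (10 − 3.6830) = 50.536 N.

50.5 N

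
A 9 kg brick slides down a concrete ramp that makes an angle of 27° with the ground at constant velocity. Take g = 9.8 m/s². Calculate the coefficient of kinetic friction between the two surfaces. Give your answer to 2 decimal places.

0.51

At constant velocity the net force along the incline is zero: mg sin 27° = μ mg cos 27°.
So μ = tan 27° = 0.4540 / 0.8910 = 0.5095.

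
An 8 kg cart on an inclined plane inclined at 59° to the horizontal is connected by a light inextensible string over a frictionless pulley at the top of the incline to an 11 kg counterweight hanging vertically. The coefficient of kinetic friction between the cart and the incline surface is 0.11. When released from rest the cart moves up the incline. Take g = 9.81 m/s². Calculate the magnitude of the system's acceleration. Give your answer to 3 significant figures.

For the cart on the incline: the weight component along the slope is m₁g sin 59° = 8 × 9.81 × 0.8572 = 67.273 N and the normal force is N = m₁g cos 59° = 40.420 N.
Kinetic friction opposes the cart's motion up the incline: f = μN = 0.11 × 40.420 = 4.446 N acting down the slope.
Newton's second law for the cart (up-slope positive): T − 67.273 − 4.446 = 8 a. For the hanging counterweight (downward positive): 11 × 9.81 − T = 11 a.
Adding the two equations eliminates T: 36.191 = 19 a, so a = 1.9048 m/s².

1.90 m/s²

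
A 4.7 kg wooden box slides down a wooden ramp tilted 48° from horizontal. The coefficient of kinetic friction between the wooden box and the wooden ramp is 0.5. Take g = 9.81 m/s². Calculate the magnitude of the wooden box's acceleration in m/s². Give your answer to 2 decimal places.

Resolving the weight along the incline: the component pulling the wooden box down the slope is mg sin 48° = 4.7 × 9.81 × 0.7431 = 34.262 N, and the normal force is N = mg cos 48° = 4.7 × 9.81 × 0.6691 = 30.850 N.
Kinetic friction acts up the slope with magnitude f = μN = 0.5 × 30.850 = 15.425 N.
Net force along the incline is 34.262 − 15.425 = 18.837 N, so a = 18.837 / 4.7 = 4.0079 m/s².

4.01 m/s²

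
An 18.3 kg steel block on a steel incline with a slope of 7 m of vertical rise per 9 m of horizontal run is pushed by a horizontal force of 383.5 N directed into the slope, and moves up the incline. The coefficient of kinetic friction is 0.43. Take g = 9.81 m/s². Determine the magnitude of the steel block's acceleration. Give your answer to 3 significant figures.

1.66 m/s²

The horizontal push has components F cos 37.87° = 383.5 × 0.7894 = 302.735 N up the incline and F sin 37.87° = 383.5 × 0.6139 = 235.431 N pressing into the surface.
The normal force is therefore N = mg cos 37.87° + F sin 37.87° = 141.715 + 235.431 = 377.146 N, and kinetic friction down the slope is μN = 0.43 × 377.146 = 162.173 N.
Along the incline: F cos 37.87° − mg sin 37.87° − μN = ma, so 302.735 − 110.209 − 162.173 = 18.3 a, giving a = 1.6586 m/s².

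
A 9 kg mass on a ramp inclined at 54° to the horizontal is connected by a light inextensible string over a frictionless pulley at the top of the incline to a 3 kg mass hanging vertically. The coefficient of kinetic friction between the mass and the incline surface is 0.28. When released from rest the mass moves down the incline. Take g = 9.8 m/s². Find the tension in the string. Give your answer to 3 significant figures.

For the mass on the incline: the weight component along the slope is m₁g sin 54° = 9 × 9.8 × 0.8090 = 71.354 N and the normal force is N = m₁g cos 54° = 51.843 N.
Kinetic friction opposes the mass's motion down the incline: f = μN = 0.28 × 51.843 = 14.516 N acting up the slope.
Newton's second law for the mass (down-slope positive): 71.354 − 14.516 − T = 9 a. For the hanging mass (upward positive): T − 3 × 9.8 = 3 a.
Adding the two equations eliminates T: 27.438 = 12 a, so a = 2.2865 m/s².
Then from the hanging mass's equation, T = 3 × (9.8 + 2.2865) = 36.260 N.

36.3 N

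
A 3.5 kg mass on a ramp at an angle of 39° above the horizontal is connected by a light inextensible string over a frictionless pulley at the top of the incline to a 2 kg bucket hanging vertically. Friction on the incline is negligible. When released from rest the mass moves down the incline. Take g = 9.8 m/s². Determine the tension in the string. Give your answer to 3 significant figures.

20.3 N

For the mass on the incline: the weight component along the slope is m₁g sin 39° = 3.5 × 9.8 × 0.6293 = 21.585 N and the normal force is N = m₁g cos 39° = 26.656 N.
Newton's second law for the mass (down-slope positive): 21.585 − T = 3.5 a. For the hanging bucket (upward positive): T − 2 × 9.8 = 2 a.
Adding the two equations eliminates T: 1.985 = 5.5 a, so a = 0.3609 m/s².
Then from the hanging bucket's equation, T = 2 × (9.8 + 0.3609) = 20.322 N.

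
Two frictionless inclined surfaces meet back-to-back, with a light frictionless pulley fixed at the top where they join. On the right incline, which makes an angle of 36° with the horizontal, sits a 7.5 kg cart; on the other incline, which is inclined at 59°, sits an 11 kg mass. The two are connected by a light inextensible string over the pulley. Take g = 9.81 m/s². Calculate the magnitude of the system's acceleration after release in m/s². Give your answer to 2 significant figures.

Resolve each weight along its own incline: the 7.5 kg mass has component 7.5 × 9.81 × sin 36° = 43.246 N down its slope, and the 11 kg mass has 11 × 9.81 × sin 59° = 92.497 N down its slope.
The 11 kg side's 92.497 N exceeds the other side's 43.246 N, so that mass slides down and the 7.5 kg mass slides up. Taking that direction as positive, Newton's second law for the whole system gives 92.497 − 43.246 = (7.5 + 11) a, so a = 49.251 / 18.5 = 2.6622 m/s².

2.7 m/s²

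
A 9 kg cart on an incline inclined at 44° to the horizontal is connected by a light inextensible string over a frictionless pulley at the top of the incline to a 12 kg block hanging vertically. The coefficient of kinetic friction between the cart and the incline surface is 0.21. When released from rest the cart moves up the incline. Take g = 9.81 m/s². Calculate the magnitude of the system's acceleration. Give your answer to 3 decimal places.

2.050 m/s²

For the cart on the incline: the weight component along the slope is m₁g sin 44° = 9 × 9.81 × 0.6947 = 61.335 N and the normal force is N = m₁g cos 44° = 63.511 N.
Kinetic friction opposes the cart's motion up the incline: f = μN = 0.21 × 63.511 = 13.337 N acting down the slope.
Newton's second law for the cart (up-slope positive): T − 61.335 − 13.337 = 9 a. For the hanging block (downward positive): 12 × 9.81 − T = 12 a.
Adding the two equations eliminates T: 43.048 = 21 a, so a = 2.0499 m/s².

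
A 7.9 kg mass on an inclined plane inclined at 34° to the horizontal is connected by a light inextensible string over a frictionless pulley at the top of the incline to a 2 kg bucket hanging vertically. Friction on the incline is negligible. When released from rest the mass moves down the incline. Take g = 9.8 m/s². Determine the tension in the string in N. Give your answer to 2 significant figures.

For the mass on the incline: the weight component along the slope is m₁g sin 34° = 7.9 × 9.8 × 0.5592 = 43.293 N and the normal force is N = m₁g cos 34° = 64.184 N.
Newton's second law for the mass (down-slope positive): 43.293 − T = 7.9 a. For the hanging bucket (upward positive): T − 2 × 9.8 = 2 a.
Adding the two equations eliminates T: 23.693 = 9.9 a, so a = 2.3932 m/s².
Then from the hanging bucket's equation, T = 2 × (9.8 + 2.3932) = 24.386 N.

24 N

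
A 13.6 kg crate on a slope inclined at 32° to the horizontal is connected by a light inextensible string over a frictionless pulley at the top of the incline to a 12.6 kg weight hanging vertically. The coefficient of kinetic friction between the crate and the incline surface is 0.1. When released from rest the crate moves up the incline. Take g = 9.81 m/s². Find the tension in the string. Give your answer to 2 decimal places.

103.60 N

For the crate on the incline: the weight component along the slope is m₁g sin 32° = 13.6 × 9.81 × 0.5299 = 70.697 N and the normal force is N = m₁g cos 32° = 113.143 N.
Kinetic friction opposes the crate's motion up the incline: f = μN = 0.1 × 113.143 = 11.314 N acting down the slope.
Newton's second law for the crate (up-slope positive): T − 70.697 − 11.314 = 13.6 a. For the hanging weight (downward positive): 12.6 × 9.81 − T = 12.6 a.
Adding the two equations eliminates T: 41.595 = 26.2 a, so a = 1.5876 m/s².
Then from the hanging weight's equation, T = 12.6 × (9.81 − 1.5876) = 103.602 N.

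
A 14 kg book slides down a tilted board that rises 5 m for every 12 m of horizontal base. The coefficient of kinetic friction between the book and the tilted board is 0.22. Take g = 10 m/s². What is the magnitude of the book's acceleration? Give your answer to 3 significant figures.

1.82 m/s²

Resolving the weight along the incline: the component pulling the book down the slope is mg sin 22.62° = 14 × 10 × 0.3846 = 53.844 N, and the normal force is N = mg cos 22.62° = 14 × 10 × 0.9231 = 129.234 N.
Kinetic friction acts up the slope with magnitude f = μN = 0.22 × 129.234 = 28.431 N.
Net force along the incline is 53.844 − 28.431 = 25.413 N, so a = 25.413 / 14 = 1.8152 m/s².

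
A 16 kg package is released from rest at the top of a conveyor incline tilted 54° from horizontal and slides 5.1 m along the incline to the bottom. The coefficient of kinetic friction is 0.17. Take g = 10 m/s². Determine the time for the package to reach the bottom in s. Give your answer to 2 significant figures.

The weight component along the incline is mg sin 54° = 129.443 N and the normal force is N = mg cos 54° = 94.046 N.
Friction up the slope is f = μN = 0.17 × 94.046 = 15.988 N, so the net downslope force is 129.443 − 15.988 = 113.455 N and a = 113.455 / 16 = 7.0909 m/s².
Starting from rest, L = ½at², so t = √(2L/a) = √(2 × 5.1 / 7.0909) = 1.1994 s.

1.2 s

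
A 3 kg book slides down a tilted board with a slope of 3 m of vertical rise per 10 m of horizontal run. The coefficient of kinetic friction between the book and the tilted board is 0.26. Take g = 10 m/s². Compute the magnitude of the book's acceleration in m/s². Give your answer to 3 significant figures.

Resolving the weight along the incline: the component pulling the book down the slope is mg sin 16.70° = 3 × 10 × 0.2873 = 8.619 N, and the normal force is N = mg cos 16.70° = 3 × 10 × 0.9578 = 28.734 N.
Kinetic friction acts up the slope with magnitude f = μN = 0.26 × 28.734 = 7.471 N.
Net force along the incline is 8.619 − 7.471 = 1.148 N, so a = 1.148 / 3 = 0.3827 m/s².

0.383 m/s²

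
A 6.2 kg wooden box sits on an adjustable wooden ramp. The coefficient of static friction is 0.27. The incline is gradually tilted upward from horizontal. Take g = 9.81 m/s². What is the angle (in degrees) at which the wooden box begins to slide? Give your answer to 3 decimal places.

At the threshold of sliding, static friction is at its maximum μ_s N and exactly balances the weight component along the incline: mg sin θ = μ_s mg cos θ.
Hence tan θ = μ_s = 0.27, so θ = arctan(0.27) = 15.1096°.

15.110°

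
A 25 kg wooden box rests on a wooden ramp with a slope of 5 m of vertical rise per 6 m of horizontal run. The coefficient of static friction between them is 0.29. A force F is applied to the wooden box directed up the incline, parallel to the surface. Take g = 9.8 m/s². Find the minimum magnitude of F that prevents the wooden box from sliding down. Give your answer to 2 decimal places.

The normal force is N = mg cos 39.81° = 188.214 N. With F at its minimum the wooden box is on the verge of sliding down, so static friction is at its maximum μ_s N = 0.29 × 188.214 = 54.582 N and acts up the slope.
Equilibrium along the incline: F + μ_s N = mg sin 39.81°, so F = 156.845 − 54.582 = 102.263 N.

102.26 N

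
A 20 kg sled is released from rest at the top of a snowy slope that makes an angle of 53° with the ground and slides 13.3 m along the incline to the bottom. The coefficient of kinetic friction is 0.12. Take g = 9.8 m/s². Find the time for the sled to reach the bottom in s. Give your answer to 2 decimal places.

The weight component along the incline is mg sin 53° = 156.533 N and the normal force is N = mg cos 53° = 117.956 N.
Friction up the slope is f = μN = 0.12 × 117.956 = 14.155 N, so the net downslope force is 156.533 − 14.155 = 142.378 N and a = 142.378 / 20 = 7.1189 m/s².
Starting from rest, L = ½at², so t = √(2L/a) = √(2 × 13.3 / 7.1189) = 1.9330 s.

1.93 s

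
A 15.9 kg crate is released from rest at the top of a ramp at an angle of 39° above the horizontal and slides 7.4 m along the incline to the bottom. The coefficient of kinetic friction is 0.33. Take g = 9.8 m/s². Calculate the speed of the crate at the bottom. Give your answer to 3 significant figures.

The weight component along the incline is mg sin 39° = 98.061 N and the normal force is N = mg cos 39° = 121.095 N.
Friction up the slope is f = μN = 0.33 × 121.095 = 39.961 N, so the net downslope force is 98.061 − 39.961 = 58.100 N and a = 58.100 / 15.9 = 3.6541 m/s².
Starting from rest over a distance of 7.4 m, v² = 2aL = 2 × 3.6541 × 7.4 = 54.0807, so v = 7.3540 m/s.

7.35 m/s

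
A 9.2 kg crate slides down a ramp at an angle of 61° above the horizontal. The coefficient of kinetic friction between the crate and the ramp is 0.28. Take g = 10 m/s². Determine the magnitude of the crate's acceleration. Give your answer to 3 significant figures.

Resolving the weight along the incline: the component pulling the crate down the slope is mg sin 61° = 9.2 × 10 × 0.8746 = 80.463 N, and the normal force is N = mg cos 61° = 9.2 × 10 × 0.4848 = 44.602 N.
Kinetic friction acts up the slope with magnitude f = μN = 0.28 × 44.602 = 12.489 N.
Net force along the incline is 80.463 − 12.489 = 67.974 N, so a = 67.974 / 9.2 = 7.3885 m/s².

7.39 m/s²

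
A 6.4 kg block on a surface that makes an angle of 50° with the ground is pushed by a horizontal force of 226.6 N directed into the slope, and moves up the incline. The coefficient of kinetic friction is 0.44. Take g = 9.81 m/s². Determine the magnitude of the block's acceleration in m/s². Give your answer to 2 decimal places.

The horizontal push has components F cos 50° = 226.6 × 0.6428 = 145.658 N up the incline and F sin 50° = 226.6 × 0.7660 = 173.576 N pressing into the surface.
The normal force is therefore N = mg cos 50° + F sin 50° = 40.358 + 173.576 = 213.934 N, and kinetic friction down the slope is μN = 0.44 × 213.934 = 94.131 N.
Along the incline: F cos 50° − mg sin 50° − μN = ma, so 145.658 − 48.093 − 94.131 = 6.4 a, giving a = 0.5366 m/s².

0.54 m/s²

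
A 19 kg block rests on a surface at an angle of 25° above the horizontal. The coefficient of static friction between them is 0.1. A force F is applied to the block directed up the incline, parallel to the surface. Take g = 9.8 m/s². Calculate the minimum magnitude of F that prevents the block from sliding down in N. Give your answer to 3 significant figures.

61.8 N

The normal force is N = mg cos 25° = 168.755 N. With F at its minimum the block is on the verge of sliding down, so static friction is at its maximum μ_s N = 0.1 × 168.755 = 16.875 N and acts up the slope.
Equilibrium along the incline: F + μ_s N = mg sin 25°, so F = 78.692 − 16.875 = 61.817 N.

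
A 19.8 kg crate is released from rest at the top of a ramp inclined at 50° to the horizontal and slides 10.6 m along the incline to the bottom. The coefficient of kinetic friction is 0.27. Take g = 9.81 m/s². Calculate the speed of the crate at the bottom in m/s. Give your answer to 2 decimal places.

The weight component along the incline is mg sin 50° = 148.795 N and the normal force is N = mg cos 50° = 124.854 N.
Friction up the slope is f = μN = 0.27 × 124.854 = 33.711 N, so the net downslope force is 148.795 − 33.711 = 115.084 N and a = 115.084 / 19.8 = 5.8123 m/s².
Starting from rest over a distance of 10.6 m, v² = 2aL = 2 × 5.8123 × 10.6 = 123.2208, so v = 11.1005 m/s.

11.10 m/s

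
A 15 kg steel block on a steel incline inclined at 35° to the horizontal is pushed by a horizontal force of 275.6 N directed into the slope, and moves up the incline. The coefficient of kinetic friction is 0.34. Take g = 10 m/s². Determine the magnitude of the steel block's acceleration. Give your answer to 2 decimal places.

The horizontal push has components F cos 35° = 275.6 × 0.8192 = 225.772 N up the incline and F sin 35° = 275.6 × 0.5736 = 158.084 N pressing into the surface.
The normal force is therefore N = mg cos 35° + F sin 35° = 122.880 + 158.084 = 280.964 N, and kinetic friction down the slope is μN = 0.34 × 280.964 = 95.528 N.
Along the incline: F cos 35° − mg sin 35° − μN = ma, so 225.772 − 86.040 − 95.528 = 15 a, giving a = 2.9469 m/s².

2.95 m/s²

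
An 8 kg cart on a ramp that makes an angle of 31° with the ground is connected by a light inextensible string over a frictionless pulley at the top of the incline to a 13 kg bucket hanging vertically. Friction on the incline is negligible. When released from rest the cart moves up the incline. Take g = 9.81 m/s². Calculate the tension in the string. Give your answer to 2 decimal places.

For the cart on the incline: the weight component along the slope is m₁g sin 31° = 8 × 9.81 × 0.5150 = 40.417 N and the normal force is N = m₁g cos 31° = 67.270 N.
Newton's second law for the cart (up-slope positive): T − 40.417 = 8 a. For the hanging bucket (downward positive): 13 × 9.81 − T = 13 a.
Adding the two equations eliminates T: 87.113 = 21 a, so a = 4.1482 m/s².
Then from the hanging bucket's equation, T = 13 × (9.81 − 4.1482) = 73.603 N.

73.60 N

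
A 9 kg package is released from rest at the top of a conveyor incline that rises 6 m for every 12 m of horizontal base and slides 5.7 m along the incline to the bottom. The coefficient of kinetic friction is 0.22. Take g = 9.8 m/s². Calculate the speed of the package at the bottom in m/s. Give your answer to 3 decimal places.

The weight component along the incline is mg sin 26.57° = 39.444 N and the normal force is N = mg cos 26.57° = 78.888 N.
Friction up the slope is f = μN = 0.22 × 78.888 = 17.355 N, so the net downslope force is 39.444 − 17.355 = 22.089 N and a = 22.089 / 9 = 2.4543 m/s².
Starting from rest over a distance of 5.7 m, v² = 2aL = 2 × 2.4543 × 5.7 = 27.9790, so v = 5.2895 m/s.

5.290 m/s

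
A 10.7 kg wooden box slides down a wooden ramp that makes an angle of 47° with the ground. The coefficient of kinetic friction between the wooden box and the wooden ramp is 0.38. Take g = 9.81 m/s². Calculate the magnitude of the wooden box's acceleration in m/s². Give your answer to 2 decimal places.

4.63 m/s²

Resolving the weight along the incline: the component pulling the wooden box down the slope is mg sin 47° = 10.7 × 9.81 × 0.7314 = 76.773 N, and the normal force is N = mg cos 47° = 10.7 × 9.81 × 0.6820 = 71.587 N.
Kinetic friction acts up the slope with magnitude f = μN = 0.38 × 71.587 = 27.203 N.
Net force along the incline is 76.773 − 27.203 = 49.570 N, so a = 49.570 / 10.7 = 4.6327 m/s².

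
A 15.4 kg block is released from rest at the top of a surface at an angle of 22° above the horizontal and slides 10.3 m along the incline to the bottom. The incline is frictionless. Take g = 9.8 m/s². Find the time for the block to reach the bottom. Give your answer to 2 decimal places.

The weight component along the incline is mg sin 22° = 56.536 N and the normal force is N = mg cos 22° = 139.931 N.
With no friction, a = g sin 22° = 3.6711 m/s².
Starting from rest, L = ½at², so t = √(2L/a) = √(2 × 10.3 / 3.6711) = 2.3688 s.

2.37 s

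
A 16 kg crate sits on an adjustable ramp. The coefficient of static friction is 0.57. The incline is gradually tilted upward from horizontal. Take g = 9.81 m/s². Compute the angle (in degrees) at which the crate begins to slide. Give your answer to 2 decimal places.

29.68°

At the threshold of sliding, static friction is at its maximum μ_s N and exactly balances the weight component along the incline: mg sin θ = μ_s mg cos θ.
Hence tan θ = μ_s = 0.57, so θ = arctan(0.57) = 29.6831°.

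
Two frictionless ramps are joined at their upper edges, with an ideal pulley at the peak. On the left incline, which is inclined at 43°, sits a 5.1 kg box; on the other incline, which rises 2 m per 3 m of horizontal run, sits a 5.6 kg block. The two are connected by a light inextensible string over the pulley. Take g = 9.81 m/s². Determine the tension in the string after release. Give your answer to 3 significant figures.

32.4 N

Resolve each weight along its own incline: the 5.1 kg mass has component 5.1 × 9.81 × sin 43° = 34.121 N down its slope, and the 5.6 kg mass has 5.6 × 9.81 × sin 33.69° = 30.473 N down its slope.
The 5.1 kg side's 34.121 N exceeds the other side's 30.473 N, so that mass slides down and the 5.6 kg mass slides up. Taking that direction as positive, Newton's second law for the whole system gives 34.121 − 30.473 = (5.1 + 5.6) a, so a = 3.648 / 10.7 = 0.3409 m/s².
For the 5.6 kg mass (up-slope positive): T − 30.473 = 5.6 × 0.3409, so T = 32.382 N.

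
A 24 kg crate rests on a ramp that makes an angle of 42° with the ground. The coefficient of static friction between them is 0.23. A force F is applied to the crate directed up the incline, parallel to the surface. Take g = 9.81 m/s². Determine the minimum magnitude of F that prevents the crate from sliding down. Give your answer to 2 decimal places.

The normal force is N = mg cos 42° = 174.966 N. With F at its minimum the crate is on the verge of sliding down, so static friction is at its maximum μ_s N = 0.23 × 174.966 = 40.242 N and acts up the slope.
Equilibrium along the incline: F + μ_s N = mg sin 42°, so F = 157.540 − 40.242 = 117.298 N.

117.30 N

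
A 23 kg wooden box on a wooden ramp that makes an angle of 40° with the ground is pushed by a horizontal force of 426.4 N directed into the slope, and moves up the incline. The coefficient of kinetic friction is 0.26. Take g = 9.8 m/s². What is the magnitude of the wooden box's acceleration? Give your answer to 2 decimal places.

The horizontal push has components F cos 40° = 426.4 × 0.7660 = 326.622 N up the incline and F sin 40° = 426.4 × 0.6428 = 274.090 N pressing into the surface.
The normal force is therefore N = mg cos 40° + F sin 40° = 172.656 + 274.090 = 446.746 N, and kinetic friction down the slope is μN = 0.26 × 446.746 = 116.154 N.
Along the incline: F cos 40° − mg sin 40° − μN = ma, so 326.622 − 144.887 − 116.154 = 23 a, giving a = 2.8513 m/s².

2.85 m/s²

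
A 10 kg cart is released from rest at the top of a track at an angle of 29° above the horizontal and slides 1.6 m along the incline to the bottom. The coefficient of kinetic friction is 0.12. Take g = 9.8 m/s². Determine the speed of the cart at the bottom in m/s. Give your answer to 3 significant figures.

The weight component along the incline is mg sin 29° = 47.511 N and the normal force is N = mg cos 29° = 85.713 N.
Friction up the slope is f = μN = 0.12 × 85.713 = 10.286 N, so the net downslope force is 47.511 − 10.286 = 37.225 N and a = 37.225 / 10 = 3.7225 m/s².
Starting from rest over a distance of 1.6 m, v² = 2aL = 2 × 3.7225 × 1.6 = 11.9120, so v = 3.4514 m/s.

3.45 m/s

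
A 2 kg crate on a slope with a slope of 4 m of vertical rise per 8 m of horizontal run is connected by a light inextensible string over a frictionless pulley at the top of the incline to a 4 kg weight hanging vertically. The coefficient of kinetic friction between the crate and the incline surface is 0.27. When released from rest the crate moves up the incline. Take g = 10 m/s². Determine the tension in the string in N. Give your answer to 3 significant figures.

For the crate on the incline: the weight component along the slope is m₁g sin 26.57° = 2 × 10 × 0.4472 = 8.944 N and the normal force is N = m₁g cos 26.57° = 17.889 N.
Kinetic friction opposes the crate's motion up the incline: f = μN = 0.27 × 17.889 = 4.830 N acting down the slope.
Newton's second law for the crate (up-slope positive): T − 8.944 − 4.830 = 2 a. For the hanging weight (downward positive): 4 × 10 − T = 4 a.
Adding the two equations eliminates T: 26.226 = 6 a, so a = 4.3710 m/s².
Then from the hanging weight's equation, T = 4 × (10 − 4.3710) = 22.516 N.

22.5 N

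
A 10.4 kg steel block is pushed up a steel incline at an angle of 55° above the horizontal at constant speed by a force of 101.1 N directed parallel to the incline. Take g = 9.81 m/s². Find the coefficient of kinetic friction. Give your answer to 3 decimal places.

0.300

At constant speed ΣF = 0 along the incline. The applied 101.1 N acts up the slope; the weight component mg sin 55° = 83.573 N and kinetic friction μN both act down the slope.
So 101.1 = 83.573 + μ × 58.519, giving μ = (101.1 − 83.573) / 58.519 = 0.2995.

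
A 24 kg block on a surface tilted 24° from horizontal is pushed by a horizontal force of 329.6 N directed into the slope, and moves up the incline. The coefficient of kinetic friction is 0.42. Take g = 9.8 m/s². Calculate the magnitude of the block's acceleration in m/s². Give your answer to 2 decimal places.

The horizontal push has components F cos 24° = 329.6 × 0.9135 = 301.090 N up the incline and F sin 24° = 329.6 × 0.4067 = 134.048 N pressing into the surface.
The normal force is therefore N = mg cos 24° + F sin 24° = 214.855 + 134.048 = 348.903 N, and kinetic friction down the slope is μN = 0.42 × 348.903 = 146.539 N.
Along the incline: F cos 24° − mg sin 24° − μN = ma, so 301.090 − 95.656 − 146.539 = 24 a, giving a = 2.4540 m/s².

2.45 m/s²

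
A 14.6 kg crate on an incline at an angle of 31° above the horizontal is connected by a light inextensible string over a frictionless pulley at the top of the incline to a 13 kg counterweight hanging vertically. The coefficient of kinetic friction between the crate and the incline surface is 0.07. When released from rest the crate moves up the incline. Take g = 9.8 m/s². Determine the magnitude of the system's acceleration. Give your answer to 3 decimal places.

For the crate on the incline: the weight component along the slope is m₁g sin 31° = 14.6 × 9.8 × 0.5150 = 73.686 N and the normal force is N = m₁g cos 31° = 122.643 N.
Kinetic friction opposes the crate's motion up the incline: f = μN = 0.07 × 122.643 = 8.585 N acting down the slope.
Newton's second law for the crate (up-slope positive): T − 73.686 − 8.585 = 14.6 a. For the hanging counterweight (downward positive): 13 × 9.8 − T = 13 a.
Adding the two equations eliminates T: 45.129 = 27.6 a, so a = 1.6351 m/s².

1.635 m/s²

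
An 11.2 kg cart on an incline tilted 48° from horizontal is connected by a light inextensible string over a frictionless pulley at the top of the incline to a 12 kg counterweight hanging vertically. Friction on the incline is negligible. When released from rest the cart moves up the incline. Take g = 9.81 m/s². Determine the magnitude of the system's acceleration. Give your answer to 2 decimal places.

For the cart on the incline: the weight component along the slope is m₁g sin 48° = 11.2 × 9.81 × 0.7431 = 81.646 N and the normal force is N = m₁g cos 48° = 73.519 N.
Newton's second law for the cart (up-slope positive): T − 81.646 = 11.2 a. For the hanging counterweight (downward positive): 12 × 9.81 − T = 12 a.
Adding the two equations eliminates T: 36.074 = 23.2 a, so a = 1.5549 m/s².

1.55 m/s²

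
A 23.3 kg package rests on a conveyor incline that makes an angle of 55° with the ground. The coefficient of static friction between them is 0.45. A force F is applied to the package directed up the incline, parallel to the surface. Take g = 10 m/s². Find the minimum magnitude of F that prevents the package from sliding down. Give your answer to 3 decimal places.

130.723 N

The normal force is N = mg cos 55° = 133.643 N. With F at its minimum the package is on the verge of sliding down, so static friction is at its maximum μ_s N = 0.45 × 133.643 = 60.139 N and acts up the slope.
Equilibrium along the incline: F + μ_s N = mg sin 55°, so F = 190.862 − 60.139 = 130.723 N.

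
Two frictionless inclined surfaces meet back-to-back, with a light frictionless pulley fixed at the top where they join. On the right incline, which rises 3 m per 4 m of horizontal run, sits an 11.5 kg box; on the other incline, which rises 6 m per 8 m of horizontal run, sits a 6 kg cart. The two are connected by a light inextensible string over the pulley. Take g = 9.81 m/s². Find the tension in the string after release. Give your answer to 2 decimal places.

46.42 N

Resolve each weight along its own incline: the 11.5 kg mass has component 11.5 × 9.81 × sin 36.87° = 67.689 N down its slope, and the 6 kg mass has 6 × 9.81 × sin 36.87° = 35.316 N down its slope.
The 11.5 kg side's 67.689 N exceeds the other side's 35.316 N, so that mass slides down and the 6 kg mass slides up. Taking that direction as positive, Newton's second law for the whole system gives 67.689 − 35.316 = (11.5 + 6) a, so a = 32.373 / 17.5 = 1.8499 m/s².
For the 6 kg mass (up-slope positive): T − 35.316 = 6 × 1.8499, so T = 46.415 N.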